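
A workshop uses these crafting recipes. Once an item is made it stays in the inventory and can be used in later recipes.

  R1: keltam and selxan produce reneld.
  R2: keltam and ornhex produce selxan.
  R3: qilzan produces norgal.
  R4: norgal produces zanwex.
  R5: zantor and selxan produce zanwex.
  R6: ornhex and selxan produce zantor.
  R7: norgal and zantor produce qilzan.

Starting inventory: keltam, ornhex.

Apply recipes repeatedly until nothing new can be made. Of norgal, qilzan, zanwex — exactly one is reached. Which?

keltam and ornhex → selxan (R2).
Using R6, ornhex and selxan make zantor.
zantor and selxan → zanwex (R5).
qilzan would need norgal and zantor (R7), but norgal is never obtained. norgal would need qilzan (R3), but qilzan is never obtained.

zanwex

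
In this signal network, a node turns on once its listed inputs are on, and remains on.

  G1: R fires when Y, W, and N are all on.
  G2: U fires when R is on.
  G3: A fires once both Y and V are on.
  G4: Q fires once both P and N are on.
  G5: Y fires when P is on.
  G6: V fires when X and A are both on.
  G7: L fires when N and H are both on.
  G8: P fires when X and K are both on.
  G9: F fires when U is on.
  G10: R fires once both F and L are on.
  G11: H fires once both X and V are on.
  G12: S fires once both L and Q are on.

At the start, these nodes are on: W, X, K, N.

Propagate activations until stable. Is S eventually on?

S would need L and Q (G12), but L never turns on.

No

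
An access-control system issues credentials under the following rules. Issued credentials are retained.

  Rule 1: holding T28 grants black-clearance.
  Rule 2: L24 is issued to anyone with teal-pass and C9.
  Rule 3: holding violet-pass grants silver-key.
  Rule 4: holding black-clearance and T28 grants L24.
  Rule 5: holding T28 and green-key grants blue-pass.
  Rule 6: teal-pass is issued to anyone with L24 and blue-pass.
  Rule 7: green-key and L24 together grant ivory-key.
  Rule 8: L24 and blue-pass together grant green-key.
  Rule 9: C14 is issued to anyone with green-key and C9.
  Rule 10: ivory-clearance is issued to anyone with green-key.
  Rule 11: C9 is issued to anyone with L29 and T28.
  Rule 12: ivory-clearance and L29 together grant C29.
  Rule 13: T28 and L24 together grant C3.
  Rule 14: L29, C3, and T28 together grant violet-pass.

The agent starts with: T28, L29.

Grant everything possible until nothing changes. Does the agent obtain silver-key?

Yes

Holding T28 grants black-clearance (Rule 1).
Holding black-clearance and T28 grants L24 (Rule 4).
Holding T28 and L24 grants C3 (Rule 13).
Holding L29, C3, and T28 grants violet-pass (Rule 14).
Holding violet-pass grants silver-key (Rule 3).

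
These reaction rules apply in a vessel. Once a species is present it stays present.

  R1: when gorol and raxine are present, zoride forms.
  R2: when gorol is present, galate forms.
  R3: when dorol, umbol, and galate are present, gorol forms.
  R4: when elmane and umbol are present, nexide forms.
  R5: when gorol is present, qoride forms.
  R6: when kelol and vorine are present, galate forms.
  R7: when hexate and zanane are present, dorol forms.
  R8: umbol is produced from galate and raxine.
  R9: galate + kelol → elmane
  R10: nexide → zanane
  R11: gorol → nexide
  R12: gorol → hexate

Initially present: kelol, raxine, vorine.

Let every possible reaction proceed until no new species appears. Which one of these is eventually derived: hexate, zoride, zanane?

zanane

kelol and vorine present → galate forms (R6).
galate and kelol present → elmane forms (R9).
galate and raxine present → umbol forms (R8).
elmane and umbol present → nexide forms (R4).
nexide present → zanane forms (R10).
zoride would need gorol and raxine (R1), but gorol never forms. hexate would need gorol (R12), but gorol never forms.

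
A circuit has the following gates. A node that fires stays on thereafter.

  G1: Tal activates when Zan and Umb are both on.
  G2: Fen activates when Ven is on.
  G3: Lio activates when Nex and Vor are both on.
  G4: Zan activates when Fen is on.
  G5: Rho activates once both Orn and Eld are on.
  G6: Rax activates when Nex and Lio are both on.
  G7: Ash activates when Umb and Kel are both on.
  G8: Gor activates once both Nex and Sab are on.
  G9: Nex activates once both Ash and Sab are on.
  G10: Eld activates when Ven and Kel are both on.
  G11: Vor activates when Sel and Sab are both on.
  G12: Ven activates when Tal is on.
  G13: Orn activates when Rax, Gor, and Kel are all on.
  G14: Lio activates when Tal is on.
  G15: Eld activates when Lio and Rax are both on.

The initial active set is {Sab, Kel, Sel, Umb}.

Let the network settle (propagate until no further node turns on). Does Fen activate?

No

Fen would need Ven (G2), but Ven never turns on.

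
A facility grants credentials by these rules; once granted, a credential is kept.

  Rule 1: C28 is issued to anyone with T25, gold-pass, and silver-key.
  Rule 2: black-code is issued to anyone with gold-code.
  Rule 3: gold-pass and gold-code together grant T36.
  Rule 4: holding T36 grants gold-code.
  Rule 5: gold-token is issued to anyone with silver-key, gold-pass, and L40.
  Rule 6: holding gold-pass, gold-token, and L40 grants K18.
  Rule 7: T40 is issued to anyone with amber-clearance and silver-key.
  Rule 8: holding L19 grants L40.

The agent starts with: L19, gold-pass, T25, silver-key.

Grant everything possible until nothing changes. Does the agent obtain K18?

Holding L19 grants L40 (Rule 8).
Holding silver-key, gold-pass, and L40 grants gold-token (Rule 5).
Holding gold-pass, gold-token, and L40 grants K18 (Rule 6).

Yes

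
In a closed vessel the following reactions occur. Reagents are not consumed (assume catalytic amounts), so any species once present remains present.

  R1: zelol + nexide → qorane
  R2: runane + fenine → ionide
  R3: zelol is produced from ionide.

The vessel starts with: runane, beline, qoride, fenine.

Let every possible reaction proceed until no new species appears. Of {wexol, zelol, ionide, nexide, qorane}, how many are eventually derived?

2

runane and fenine present → ionide forms (R2).
ionide present → zelol forms (R3).
No rule produces wexol, and it is not given.
zelol: reached.
ionide: reached.
No rule produces nexide, and it is not given.
qorane would need zelol and nexide (R1), but nexide never forms.
Reached: zelol and ionide — 2 of the 5.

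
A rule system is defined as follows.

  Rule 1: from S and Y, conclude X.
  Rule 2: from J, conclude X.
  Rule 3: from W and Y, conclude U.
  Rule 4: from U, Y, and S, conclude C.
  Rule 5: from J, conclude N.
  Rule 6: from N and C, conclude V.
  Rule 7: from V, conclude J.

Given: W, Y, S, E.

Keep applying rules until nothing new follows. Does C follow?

Yes

W and Y hold, so U follows (Rule 3).
From U, Y, and S, Rule 4 gives C.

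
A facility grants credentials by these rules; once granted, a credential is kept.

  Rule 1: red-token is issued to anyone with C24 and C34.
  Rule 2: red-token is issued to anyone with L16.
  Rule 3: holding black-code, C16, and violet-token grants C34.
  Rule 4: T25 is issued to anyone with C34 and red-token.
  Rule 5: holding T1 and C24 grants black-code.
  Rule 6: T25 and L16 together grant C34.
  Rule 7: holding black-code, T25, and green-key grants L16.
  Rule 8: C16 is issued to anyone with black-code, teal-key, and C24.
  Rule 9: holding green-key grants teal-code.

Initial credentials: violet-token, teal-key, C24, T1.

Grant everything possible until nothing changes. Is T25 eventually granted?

Yes

Holding T1 and C24 grants black-code (Rule 5).
Holding black-code, teal-key, and C24 grants C16 (Rule 8).
Holding black-code, C16, and violet-token grants C34 (Rule 3).
Holding C24 and C34 grants red-token (Rule 1).
Holding C34 and red-token grants T25 (Rule 4).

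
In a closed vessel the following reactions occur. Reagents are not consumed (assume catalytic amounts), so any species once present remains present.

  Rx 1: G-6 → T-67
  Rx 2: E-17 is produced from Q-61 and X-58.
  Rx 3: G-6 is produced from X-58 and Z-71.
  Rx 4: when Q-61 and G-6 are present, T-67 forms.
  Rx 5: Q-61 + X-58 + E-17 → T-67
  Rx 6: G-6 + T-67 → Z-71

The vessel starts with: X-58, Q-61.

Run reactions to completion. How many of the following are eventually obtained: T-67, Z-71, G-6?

1

Q-61 and X-58 present → E-17 forms (Rx 2).
Q-61, X-58, and E-17 present → T-67 forms (Rx 5).
T-67: reached.
Z-71 would need G-6 and T-67 (Rx 6), but G-6 never forms.
G-6 would need X-58 and Z-71 (Rx 3), but Z-71 never forms.
Reached: T-67 — 1 of the 3.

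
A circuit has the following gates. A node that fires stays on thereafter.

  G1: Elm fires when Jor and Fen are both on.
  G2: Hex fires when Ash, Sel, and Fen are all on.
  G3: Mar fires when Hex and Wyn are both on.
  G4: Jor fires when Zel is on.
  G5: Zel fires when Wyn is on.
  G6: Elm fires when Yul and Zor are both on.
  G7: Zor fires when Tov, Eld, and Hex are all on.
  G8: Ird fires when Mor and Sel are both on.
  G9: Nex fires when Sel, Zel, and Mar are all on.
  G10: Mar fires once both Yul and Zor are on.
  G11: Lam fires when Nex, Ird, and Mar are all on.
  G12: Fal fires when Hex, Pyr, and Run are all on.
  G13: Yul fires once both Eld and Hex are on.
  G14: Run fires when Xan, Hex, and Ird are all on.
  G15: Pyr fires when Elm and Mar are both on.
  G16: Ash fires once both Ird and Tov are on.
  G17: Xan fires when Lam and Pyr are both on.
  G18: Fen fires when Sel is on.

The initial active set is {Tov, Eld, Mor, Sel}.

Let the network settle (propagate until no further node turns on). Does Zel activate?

No

Zel would need Wyn (G5), but Wyn never turns on.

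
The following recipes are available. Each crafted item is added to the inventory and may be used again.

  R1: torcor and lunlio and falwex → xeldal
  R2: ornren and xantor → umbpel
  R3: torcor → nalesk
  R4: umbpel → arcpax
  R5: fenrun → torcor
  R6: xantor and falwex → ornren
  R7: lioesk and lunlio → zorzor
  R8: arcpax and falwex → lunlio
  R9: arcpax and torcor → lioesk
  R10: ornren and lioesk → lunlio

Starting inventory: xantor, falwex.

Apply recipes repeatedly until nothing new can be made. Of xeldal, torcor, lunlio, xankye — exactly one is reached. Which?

lunlio

xantor and falwex → ornren (R6).
ornren and xantor → umbpel (R2).
umbpel → arcpax (R4).
arcpax and falwex → lunlio (R8).
No rule produces xankye, and it is not given. torcor would need fenrun (R5), but fenrun is never obtained. xeldal would need torcor, lunlio, and falwex (R1), but torcor is never obtained.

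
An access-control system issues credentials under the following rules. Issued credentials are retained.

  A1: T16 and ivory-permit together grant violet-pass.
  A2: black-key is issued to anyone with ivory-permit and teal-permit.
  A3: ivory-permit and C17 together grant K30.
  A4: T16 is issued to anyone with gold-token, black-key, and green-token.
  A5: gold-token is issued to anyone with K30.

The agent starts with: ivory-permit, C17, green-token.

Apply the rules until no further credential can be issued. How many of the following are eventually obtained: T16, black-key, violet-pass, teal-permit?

0

T16 would need gold-token, black-key, and green-token (A4), but black-key is never granted.
black-key would need ivory-permit and teal-permit (A2), but teal-permit is never granted.
violet-pass would need T16 and ivory-permit (A1), but T16 is never granted.
No rule produces teal-permit, and it is not given.
None of the 4 are reached.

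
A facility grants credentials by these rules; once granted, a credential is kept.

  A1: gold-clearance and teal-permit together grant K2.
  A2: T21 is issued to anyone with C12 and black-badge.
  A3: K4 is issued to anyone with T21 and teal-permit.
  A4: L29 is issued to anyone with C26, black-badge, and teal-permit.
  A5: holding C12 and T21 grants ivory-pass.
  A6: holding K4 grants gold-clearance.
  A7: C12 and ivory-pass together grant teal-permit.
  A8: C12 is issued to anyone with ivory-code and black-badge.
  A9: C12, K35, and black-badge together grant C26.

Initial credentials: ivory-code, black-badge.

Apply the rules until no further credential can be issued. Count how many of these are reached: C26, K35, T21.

1

Holding ivory-code and black-badge grants C12 (A8).
Holding C12 and black-badge grants T21 (A2).
C26 would need C12, K35, and black-badge (A9), but K35 is never granted.
No rule produces K35, and it is not given.
T21: reached.
Reached: T21 — 1 of the 3.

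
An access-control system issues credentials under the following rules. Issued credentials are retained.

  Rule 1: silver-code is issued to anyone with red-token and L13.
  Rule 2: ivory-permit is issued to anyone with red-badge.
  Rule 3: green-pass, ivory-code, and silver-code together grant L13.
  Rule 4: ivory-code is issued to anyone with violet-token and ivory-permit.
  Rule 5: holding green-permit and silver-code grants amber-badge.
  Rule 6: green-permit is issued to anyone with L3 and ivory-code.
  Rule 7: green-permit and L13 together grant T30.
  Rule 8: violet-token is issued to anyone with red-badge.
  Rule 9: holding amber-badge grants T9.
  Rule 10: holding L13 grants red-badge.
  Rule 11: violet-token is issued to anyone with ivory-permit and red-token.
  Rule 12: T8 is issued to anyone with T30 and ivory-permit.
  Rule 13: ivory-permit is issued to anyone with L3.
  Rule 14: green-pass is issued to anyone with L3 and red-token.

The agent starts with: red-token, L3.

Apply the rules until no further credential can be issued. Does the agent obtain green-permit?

Yes

Holding L3 grants ivory-permit (Rule 13).
Holding ivory-permit and red-token grants violet-token (Rule 11).
Holding violet-token and ivory-permit grants ivory-code (Rule 4).
Holding L3 and ivory-code grants green-permit (Rule 6).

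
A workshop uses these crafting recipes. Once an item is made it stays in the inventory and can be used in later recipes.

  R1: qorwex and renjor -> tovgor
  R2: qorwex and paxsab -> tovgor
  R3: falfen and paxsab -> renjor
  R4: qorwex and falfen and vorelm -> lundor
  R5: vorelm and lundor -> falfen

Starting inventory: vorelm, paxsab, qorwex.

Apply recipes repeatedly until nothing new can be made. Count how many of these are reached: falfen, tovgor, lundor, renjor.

1

qorwex and paxsab -> tovgor (R2).
falfen would need vorelm and lundor (R5), but lundor is never obtained.
tovgor: reached.
lundor would need qorwex, falfen, and vorelm (R4), but falfen is never obtained.
renjor would need falfen and paxsab (R3), but falfen is never obtained.
Reached: tovgor — 1 of the 4.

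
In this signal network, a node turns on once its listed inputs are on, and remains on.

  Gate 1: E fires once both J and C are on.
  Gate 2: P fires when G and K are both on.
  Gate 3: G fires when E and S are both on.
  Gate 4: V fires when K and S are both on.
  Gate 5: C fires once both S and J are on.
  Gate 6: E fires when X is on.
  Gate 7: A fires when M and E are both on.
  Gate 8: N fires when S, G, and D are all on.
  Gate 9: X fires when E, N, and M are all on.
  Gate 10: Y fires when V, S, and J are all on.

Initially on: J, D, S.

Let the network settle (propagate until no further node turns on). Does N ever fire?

S and J are on, so C fires (Gate 5).
J and C are on, so E fires (Gate 1).
Gate 3: E and S on → G on.
Gate 8: S, G, and D on → N on.

Yes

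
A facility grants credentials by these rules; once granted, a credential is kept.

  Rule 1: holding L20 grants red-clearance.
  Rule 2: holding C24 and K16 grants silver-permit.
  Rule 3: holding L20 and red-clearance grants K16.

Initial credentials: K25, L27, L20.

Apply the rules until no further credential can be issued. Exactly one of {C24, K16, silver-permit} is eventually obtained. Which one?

K16

Holding L20 grants red-clearance (Rule 1).
Holding L20 and red-clearance grants K16 (Rule 3).
silver-permit would need C24 and K16 (Rule 2), but C24 is never granted. No rule produces C24, and it is not given.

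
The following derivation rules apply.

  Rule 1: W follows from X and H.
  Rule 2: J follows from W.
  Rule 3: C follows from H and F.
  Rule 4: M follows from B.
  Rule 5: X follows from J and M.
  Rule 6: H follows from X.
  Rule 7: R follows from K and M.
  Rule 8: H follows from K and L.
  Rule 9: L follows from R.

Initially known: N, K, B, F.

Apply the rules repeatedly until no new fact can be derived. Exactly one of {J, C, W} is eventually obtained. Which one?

C

B holds, so M follows (Rule 4).
From K and M, Rule 7 gives R.
R holds, so L follows (Rule 9).
K and L hold, so H follows (Rule 8).
From H and F, Rule 3 gives C.
W would need X and H (Rule 1), but X is never established. J would need W (Rule 2), but W is never established.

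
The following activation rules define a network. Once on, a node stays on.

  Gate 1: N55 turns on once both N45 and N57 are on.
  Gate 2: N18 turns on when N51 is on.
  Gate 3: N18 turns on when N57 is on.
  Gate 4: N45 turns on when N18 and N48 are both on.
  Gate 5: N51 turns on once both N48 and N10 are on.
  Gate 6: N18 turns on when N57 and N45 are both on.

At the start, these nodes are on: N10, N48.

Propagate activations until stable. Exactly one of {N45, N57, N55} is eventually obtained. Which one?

N45

N48 and N10 are on, so N51 turns on (Gate 5).
N51 is on, so N18 turns on (Gate 2).
Gate 4: N18 and N48 on → N45 on.
No rule produces N57, and it is not given. N55 would need N45 and N57 (Gate 1), but N57 never turns on.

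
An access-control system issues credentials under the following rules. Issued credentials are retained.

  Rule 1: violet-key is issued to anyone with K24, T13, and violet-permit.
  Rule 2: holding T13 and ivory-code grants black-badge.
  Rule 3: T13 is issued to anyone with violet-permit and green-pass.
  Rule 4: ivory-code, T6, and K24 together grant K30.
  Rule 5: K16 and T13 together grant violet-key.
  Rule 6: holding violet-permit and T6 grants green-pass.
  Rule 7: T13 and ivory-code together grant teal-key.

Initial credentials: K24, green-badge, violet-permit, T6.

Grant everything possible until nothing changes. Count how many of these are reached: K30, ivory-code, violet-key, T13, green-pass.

Holding violet-permit and T6 grants green-pass (Rule 6).
Holding violet-permit and green-pass grants T13 (Rule 3).
Holding K24, T13, and violet-permit grants violet-key (Rule 1).
K30 would need ivory-code, T6, and K24 (Rule 4), but ivory-code is never granted.
No rule produces ivory-code, and it is not given.
violet-key: reached.
T13: reached.
green-pass: reached.
Reached: violet-key, T13, and green-pass — 3 of the 5.

3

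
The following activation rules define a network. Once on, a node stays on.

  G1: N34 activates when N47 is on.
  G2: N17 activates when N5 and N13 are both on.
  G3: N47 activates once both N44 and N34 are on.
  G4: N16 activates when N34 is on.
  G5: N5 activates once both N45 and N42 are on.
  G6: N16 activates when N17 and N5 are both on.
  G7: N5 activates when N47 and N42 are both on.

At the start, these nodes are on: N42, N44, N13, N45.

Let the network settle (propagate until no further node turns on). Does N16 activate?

G5: N45 and N42 on → N5 on.
N5 and N13 are on, so N17 activates (G2).
G6: N17 and N5 on → N16 on.

Yes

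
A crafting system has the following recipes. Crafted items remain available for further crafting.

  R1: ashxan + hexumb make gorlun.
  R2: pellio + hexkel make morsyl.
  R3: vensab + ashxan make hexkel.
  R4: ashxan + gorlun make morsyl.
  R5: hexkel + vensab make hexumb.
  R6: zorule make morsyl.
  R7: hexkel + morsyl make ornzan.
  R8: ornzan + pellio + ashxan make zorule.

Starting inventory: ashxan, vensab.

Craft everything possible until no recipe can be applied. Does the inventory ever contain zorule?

zorule would need ornzan, pellio, and ashxan (R8), but pellio is never obtained.

No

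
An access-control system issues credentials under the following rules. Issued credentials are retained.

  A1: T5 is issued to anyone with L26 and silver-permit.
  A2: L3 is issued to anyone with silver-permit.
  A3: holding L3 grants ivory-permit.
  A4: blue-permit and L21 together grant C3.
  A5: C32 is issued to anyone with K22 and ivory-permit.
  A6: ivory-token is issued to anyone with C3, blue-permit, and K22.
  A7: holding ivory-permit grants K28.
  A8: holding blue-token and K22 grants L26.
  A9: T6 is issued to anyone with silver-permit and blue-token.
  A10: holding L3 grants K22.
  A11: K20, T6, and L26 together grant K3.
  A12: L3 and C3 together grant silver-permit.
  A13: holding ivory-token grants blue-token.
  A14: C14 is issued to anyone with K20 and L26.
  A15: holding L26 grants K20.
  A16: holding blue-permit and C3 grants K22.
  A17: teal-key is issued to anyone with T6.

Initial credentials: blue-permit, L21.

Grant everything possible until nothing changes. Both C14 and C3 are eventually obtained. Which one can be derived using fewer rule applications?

C3

C3: Holding blue-permit and L21 grants C3 (A4). [1 rule application]
C14: Holding blue-permit and L21 grants C3 (A4). Holding blue-permit and C3 grants K22 (A16). Holding C3, blue-permit, and K22 grants ivory-token (A6). Holding ivory-token grants blue-token (A13). Holding blue-token and K22 grants L26 (A8). Holding L26 grants K20 (A15). Holding K20 and L26 grants C14 (A14). [7 rule applications]
C3 needs fewer.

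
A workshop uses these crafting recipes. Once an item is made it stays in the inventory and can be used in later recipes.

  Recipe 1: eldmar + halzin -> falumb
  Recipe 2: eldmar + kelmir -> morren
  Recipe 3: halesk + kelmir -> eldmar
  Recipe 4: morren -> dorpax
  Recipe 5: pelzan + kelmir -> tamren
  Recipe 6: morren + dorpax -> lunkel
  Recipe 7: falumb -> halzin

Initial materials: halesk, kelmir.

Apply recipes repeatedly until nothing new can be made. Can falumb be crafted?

No

falumb would need eldmar and halzin (Recipe 1), but halzin is never obtained.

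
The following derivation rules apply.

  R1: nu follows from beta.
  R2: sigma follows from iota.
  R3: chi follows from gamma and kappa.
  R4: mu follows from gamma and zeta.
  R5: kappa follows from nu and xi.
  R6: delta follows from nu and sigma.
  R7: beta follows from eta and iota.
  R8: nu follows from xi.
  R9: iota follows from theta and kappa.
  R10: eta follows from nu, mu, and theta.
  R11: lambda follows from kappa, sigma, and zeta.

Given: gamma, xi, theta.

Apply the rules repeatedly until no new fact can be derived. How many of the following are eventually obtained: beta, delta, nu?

From xi, R8 gives nu.
nu and xi hold, so kappa follows (R5).
From theta and kappa, R9 gives iota.
From iota, R2 gives sigma.
nu and sigma hold, so delta follows (R6).
beta would need eta and iota (R7), but eta is never established.
delta: reached.
nu: reached.
Reached: delta and nu — 2 of the 3.

2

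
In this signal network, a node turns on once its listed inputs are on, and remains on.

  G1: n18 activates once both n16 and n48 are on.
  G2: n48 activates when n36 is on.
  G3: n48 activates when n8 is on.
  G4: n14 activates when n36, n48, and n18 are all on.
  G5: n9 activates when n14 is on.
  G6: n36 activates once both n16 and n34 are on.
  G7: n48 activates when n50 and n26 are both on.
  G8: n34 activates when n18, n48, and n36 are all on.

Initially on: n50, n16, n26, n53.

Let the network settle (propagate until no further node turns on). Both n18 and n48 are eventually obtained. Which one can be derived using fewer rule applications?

n48: n50 and n26 are on, so n48 activates (G7). [1 rule application]
n18: G7: n50 and n26 on → n48 on. n16 and n48 are on, so n18 activates (G1). [2 rule applications]
n48 needs fewer.

n48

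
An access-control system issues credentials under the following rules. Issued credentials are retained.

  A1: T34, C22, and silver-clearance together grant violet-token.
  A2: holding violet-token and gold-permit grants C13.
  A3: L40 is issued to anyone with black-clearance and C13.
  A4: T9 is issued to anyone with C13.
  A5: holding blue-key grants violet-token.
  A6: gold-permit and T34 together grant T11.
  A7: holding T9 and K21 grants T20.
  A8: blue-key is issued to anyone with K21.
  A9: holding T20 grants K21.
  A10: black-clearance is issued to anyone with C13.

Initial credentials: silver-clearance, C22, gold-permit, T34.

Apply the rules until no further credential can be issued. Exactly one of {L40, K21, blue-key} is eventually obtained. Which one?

L40

Holding T34, C22, and silver-clearance grants violet-token (A1).
Holding violet-token and gold-permit grants C13 (A2).
Holding C13 grants black-clearance (A10).
Holding black-clearance and C13 grants L40 (A3).
K21 would need T20 (A9), but T20 is never granted. blue-key would need K21 (A8), but K21 is never granted.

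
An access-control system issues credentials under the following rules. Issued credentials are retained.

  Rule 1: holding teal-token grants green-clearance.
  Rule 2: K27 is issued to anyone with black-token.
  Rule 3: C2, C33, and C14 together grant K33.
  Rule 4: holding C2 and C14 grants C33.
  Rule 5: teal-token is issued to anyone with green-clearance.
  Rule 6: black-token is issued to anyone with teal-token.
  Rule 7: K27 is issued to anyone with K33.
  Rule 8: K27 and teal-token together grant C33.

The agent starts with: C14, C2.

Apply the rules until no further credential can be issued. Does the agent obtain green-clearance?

green-clearance would need teal-token (Rule 1), but teal-token is never granted.

No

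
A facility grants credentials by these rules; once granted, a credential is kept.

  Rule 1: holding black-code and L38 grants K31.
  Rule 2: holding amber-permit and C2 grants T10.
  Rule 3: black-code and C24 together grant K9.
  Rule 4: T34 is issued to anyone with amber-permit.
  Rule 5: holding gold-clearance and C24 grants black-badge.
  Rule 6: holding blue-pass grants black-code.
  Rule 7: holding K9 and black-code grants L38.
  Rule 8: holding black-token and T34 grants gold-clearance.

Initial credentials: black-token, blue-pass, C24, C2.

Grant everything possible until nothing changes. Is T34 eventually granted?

T34 would need amber-permit (Rule 4), but amber-permit is never granted.

No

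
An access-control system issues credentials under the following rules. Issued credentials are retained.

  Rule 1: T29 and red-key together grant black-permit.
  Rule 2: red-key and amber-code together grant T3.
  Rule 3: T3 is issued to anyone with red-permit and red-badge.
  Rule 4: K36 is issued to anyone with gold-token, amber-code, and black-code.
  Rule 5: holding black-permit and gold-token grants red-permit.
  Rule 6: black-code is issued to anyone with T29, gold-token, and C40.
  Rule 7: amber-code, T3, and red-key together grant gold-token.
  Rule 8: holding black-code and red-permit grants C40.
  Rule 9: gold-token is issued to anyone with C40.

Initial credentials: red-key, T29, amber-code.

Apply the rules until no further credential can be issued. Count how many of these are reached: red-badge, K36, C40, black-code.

0

No rule produces red-badge, and it is not given.
K36 would need gold-token, amber-code, and black-code (Rule 4), but black-code is never granted.
C40 would need black-code and red-permit (Rule 8), but black-code is never granted.
black-code would need T29, gold-token, and C40 (Rule 6), but C40 is never granted.
None of the 4 are reached.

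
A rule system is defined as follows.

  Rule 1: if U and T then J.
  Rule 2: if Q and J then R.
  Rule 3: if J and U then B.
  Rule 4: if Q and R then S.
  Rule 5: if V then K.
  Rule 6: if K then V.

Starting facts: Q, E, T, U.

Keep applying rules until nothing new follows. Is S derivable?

Yes

From U and T, Rule 1 gives J.
From Q and J, Rule 2 gives R.
Q and R hold, so S follows (Rule 4).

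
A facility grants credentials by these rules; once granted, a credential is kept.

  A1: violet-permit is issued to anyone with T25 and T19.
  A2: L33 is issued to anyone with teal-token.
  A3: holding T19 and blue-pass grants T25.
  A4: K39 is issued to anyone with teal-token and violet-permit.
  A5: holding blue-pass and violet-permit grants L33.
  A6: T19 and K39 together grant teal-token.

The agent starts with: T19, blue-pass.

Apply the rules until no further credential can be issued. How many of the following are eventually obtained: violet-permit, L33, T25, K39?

3

Holding T19 and blue-pass grants T25 (A3).
Holding T25 and T19 grants violet-permit (A1).
Holding blue-pass and violet-permit grants L33 (A5).
violet-permit: reached.
L33: reached.
T25: reached.
K39 would need teal-token and violet-permit (A4), but teal-token is never granted.
Reached: violet-permit, L33, and T25 — 3 of the 4.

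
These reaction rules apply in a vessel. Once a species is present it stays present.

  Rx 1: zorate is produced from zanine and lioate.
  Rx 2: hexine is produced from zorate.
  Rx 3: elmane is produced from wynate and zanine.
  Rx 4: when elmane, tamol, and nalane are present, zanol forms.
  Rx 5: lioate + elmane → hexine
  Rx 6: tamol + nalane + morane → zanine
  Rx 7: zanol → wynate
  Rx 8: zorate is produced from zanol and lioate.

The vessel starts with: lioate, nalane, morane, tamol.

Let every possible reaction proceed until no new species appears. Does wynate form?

No

wynate would need zanol (Rx 7), but zanol never forms.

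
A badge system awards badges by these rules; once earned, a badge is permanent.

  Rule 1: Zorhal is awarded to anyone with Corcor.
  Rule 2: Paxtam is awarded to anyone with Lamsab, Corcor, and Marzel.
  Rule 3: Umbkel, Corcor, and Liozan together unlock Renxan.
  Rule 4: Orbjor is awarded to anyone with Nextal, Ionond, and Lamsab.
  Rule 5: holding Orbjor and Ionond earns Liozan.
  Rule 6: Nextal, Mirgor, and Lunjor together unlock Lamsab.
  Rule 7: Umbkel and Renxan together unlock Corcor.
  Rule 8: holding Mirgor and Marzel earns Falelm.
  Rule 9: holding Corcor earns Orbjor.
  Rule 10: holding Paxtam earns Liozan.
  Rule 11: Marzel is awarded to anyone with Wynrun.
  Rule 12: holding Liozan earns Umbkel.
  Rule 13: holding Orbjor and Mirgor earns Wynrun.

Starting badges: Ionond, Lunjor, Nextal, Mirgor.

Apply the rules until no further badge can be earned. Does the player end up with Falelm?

Yes

With Nextal, Mirgor, and Lunjor, Lamsab is earned (Rule 6).
With Nextal, Ionond, and Lamsab, Orbjor is earned (Rule 4).
With Orbjor and Mirgor, Wynrun is earned (Rule 13).
With Wynrun, Marzel is earned (Rule 11).
With Mirgor and Marzel, Falelm is earned (Rule 8).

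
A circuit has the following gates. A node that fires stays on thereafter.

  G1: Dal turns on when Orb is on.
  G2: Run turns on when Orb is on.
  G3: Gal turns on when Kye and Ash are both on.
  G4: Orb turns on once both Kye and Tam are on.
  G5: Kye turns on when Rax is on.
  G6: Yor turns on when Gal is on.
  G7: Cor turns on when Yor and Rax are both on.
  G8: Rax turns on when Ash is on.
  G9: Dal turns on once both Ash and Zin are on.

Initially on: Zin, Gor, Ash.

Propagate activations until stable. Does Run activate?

Run would need Orb (G2), but Orb never turns on.

No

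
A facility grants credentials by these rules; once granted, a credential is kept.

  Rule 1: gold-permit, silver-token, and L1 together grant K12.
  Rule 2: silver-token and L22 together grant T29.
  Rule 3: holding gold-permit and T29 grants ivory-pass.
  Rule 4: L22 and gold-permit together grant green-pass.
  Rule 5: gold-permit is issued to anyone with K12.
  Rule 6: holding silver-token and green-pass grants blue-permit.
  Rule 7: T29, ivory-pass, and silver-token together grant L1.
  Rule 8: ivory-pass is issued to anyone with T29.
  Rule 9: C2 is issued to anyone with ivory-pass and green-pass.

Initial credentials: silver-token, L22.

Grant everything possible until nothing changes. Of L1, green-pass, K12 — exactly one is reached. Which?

L1

Holding silver-token and L22 grants T29 (Rule 2).
Holding T29 grants ivory-pass (Rule 8).
Holding T29, ivory-pass, and silver-token grants L1 (Rule 7).
K12 would need gold-permit, silver-token, and L1 (Rule 1), but gold-permit is never granted. green-pass would need L22 and gold-permit (Rule 4), but gold-permit is never granted.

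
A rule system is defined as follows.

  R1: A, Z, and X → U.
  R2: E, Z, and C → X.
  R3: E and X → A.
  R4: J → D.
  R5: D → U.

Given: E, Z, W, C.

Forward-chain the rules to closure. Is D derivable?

D would need J (R4), but J is never established.

No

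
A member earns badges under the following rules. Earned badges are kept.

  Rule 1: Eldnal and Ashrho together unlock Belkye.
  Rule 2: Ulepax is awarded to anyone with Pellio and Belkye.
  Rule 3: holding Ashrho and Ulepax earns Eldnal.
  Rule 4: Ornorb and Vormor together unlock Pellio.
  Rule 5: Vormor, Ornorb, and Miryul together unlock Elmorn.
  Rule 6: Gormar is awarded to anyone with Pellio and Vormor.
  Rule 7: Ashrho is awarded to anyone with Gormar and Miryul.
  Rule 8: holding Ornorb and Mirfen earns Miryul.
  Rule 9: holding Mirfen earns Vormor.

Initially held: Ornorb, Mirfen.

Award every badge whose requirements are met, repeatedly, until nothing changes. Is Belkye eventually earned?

Belkye would need Eldnal and Ashrho (Rule 1), but Eldnal is never earned.

No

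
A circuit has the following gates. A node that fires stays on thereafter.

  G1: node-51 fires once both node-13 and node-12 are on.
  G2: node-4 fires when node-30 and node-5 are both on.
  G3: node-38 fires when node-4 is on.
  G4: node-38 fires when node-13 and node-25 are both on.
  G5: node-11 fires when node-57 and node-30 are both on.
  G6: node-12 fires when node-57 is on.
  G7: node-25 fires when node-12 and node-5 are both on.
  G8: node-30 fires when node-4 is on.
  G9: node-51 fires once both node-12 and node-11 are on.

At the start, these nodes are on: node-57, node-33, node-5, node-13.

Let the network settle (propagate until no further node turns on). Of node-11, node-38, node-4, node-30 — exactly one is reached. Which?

G6: node-57 on → node-12 on.
G7: node-12 and node-5 on → node-25 on.
G4: node-13 and node-25 on → node-38 on.
node-30 would need node-4 (G8), but node-4 never turns on. node-4 would need node-30 and node-5 (G2), but node-30 never turns on. node-11 would need node-57 and node-30 (G5), but node-30 never turns on.

node-38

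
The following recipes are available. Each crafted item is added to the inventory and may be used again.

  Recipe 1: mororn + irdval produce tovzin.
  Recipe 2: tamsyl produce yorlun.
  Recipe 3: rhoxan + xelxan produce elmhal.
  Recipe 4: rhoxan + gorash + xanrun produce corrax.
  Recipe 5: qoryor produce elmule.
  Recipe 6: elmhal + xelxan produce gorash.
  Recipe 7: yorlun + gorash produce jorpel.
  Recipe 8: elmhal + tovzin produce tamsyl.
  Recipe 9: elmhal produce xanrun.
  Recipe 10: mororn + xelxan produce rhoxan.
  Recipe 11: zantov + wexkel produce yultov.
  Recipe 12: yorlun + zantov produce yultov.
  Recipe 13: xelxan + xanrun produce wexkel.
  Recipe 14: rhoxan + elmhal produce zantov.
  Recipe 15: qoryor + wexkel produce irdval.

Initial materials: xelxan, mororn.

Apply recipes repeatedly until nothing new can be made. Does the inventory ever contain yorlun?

No

yorlun would need tamsyl (Recipe 2), but tamsyl is never obtained.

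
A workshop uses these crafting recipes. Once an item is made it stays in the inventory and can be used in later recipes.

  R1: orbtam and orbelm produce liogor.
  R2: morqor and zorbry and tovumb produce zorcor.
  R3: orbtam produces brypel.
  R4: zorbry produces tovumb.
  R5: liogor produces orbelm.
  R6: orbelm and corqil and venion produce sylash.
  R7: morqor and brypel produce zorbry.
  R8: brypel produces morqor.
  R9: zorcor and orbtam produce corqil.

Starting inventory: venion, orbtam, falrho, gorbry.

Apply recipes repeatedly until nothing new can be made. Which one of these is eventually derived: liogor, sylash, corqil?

corqil

Using R3, orbtam makes brypel.
brypel → morqor (R8).
Using R7, morqor and brypel make zorbry.
zorbry → tovumb (R4).
Using R2, morqor, zorbry, and tovumb make zorcor.
Using R9, zorcor and orbtam make corqil.
sylash would need orbelm, corqil, and venion (R6), but orbelm is never obtained. liogor would need orbtam and orbelm (R1), but orbelm is never obtained.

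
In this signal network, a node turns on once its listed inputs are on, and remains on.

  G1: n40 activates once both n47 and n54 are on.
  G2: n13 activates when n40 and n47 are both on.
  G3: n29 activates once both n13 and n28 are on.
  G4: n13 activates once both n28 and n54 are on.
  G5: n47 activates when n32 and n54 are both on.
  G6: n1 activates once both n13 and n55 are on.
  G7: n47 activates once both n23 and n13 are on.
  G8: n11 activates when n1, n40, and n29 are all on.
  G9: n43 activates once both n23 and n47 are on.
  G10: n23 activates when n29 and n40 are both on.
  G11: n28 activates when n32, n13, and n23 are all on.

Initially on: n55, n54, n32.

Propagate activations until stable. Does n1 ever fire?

Yes

n32 and n54 are on, so n47 activates (G5).
G1: n47 and n54 on → n40 on.
n40 and n47 are on, so n13 activates (G2).
n13 and n55 are on, so n1 activates (G6).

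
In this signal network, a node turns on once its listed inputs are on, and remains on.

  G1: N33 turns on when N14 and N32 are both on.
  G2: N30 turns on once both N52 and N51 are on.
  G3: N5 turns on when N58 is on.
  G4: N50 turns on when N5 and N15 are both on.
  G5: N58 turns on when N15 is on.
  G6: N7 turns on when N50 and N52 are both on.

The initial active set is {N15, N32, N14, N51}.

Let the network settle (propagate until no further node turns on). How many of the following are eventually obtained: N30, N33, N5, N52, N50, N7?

3

G1: N14 and N32 on → N33 on.
G5: N15 on → N58 on.
G3: N58 on → N5 on.
G4: N5 and N15 on → N50 on.
N30 would need N52 and N51 (G2), but N52 never turns on.
N33: reached.
N5: reached.
No rule produces N52, and it is not given.
N50: reached.
N7 would need N50 and N52 (G6), but N52 never turns on.
Reached: N33, N5, and N50 — 3 of the 6.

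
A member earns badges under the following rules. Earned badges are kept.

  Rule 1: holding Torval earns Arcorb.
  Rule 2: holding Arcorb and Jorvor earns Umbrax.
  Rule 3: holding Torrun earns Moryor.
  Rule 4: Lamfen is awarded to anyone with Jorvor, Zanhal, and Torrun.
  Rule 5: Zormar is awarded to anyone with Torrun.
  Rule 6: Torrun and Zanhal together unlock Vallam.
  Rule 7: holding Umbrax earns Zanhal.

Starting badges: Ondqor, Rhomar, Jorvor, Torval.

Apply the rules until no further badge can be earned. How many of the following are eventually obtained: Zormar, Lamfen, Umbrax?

With Torval, Arcorb is earned (Rule 1).
With Arcorb and Jorvor, Umbrax is earned (Rule 2).
Zormar would need Torrun (Rule 5), but Torrun is never earned.
Lamfen would need Jorvor, Zanhal, and Torrun (Rule 4), but Torrun is never earned.
Umbrax: reached.
Reached: Umbrax — 1 of the 3.

1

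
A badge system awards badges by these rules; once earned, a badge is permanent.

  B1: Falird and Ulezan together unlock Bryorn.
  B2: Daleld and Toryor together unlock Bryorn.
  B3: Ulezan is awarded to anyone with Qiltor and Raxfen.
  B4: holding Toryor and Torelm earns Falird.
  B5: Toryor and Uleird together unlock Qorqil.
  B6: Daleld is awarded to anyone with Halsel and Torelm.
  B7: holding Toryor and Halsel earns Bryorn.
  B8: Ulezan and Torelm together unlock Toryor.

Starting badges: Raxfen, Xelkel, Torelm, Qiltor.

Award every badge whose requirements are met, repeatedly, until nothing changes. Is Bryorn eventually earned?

Yes

With Qiltor and Raxfen, Ulezan is earned (B3).
With Ulezan and Torelm, Toryor is earned (B8).
With Toryor and Torelm, Falird is earned (B4).
With Falird and Ulezan, Bryorn is earned (B1).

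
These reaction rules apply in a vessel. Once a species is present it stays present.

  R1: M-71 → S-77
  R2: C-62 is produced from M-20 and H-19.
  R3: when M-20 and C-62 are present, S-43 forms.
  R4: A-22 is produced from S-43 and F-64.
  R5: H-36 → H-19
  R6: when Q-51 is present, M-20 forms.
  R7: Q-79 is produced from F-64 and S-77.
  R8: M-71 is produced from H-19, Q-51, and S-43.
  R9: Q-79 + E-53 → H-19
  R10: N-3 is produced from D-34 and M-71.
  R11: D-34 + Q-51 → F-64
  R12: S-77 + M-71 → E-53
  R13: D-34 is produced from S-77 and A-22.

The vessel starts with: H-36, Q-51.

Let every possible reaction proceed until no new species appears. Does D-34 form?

No

D-34 would need S-77 and A-22 (R13), but A-22 never forms.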